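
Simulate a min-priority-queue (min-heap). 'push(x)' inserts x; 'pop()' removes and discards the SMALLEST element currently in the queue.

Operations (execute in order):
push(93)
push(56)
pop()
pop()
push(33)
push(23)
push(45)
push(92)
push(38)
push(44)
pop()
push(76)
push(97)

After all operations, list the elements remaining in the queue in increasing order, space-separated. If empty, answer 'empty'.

Answer: 33 38 44 45 76 92 97

Derivation:
push(93): heap contents = [93]
push(56): heap contents = [56, 93]
pop() → 56: heap contents = [93]
pop() → 93: heap contents = []
push(33): heap contents = [33]
push(23): heap contents = [23, 33]
push(45): heap contents = [23, 33, 45]
push(92): heap contents = [23, 33, 45, 92]
push(38): heap contents = [23, 33, 38, 45, 92]
push(44): heap contents = [23, 33, 38, 44, 45, 92]
pop() → 23: heap contents = [33, 38, 44, 45, 92]
push(76): heap contents = [33, 38, 44, 45, 76, 92]
push(97): heap contents = [33, 38, 44, 45, 76, 92, 97]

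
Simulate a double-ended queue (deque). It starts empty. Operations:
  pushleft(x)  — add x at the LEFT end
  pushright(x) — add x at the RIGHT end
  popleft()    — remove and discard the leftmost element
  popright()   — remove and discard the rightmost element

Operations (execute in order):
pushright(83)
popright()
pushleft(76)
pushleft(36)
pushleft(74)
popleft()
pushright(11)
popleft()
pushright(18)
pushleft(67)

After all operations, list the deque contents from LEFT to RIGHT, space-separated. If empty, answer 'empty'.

pushright(83): [83]
popright(): []
pushleft(76): [76]
pushleft(36): [36, 76]
pushleft(74): [74, 36, 76]
popleft(): [36, 76]
pushright(11): [36, 76, 11]
popleft(): [76, 11]
pushright(18): [76, 11, 18]
pushleft(67): [67, 76, 11, 18]

Answer: 67 76 11 18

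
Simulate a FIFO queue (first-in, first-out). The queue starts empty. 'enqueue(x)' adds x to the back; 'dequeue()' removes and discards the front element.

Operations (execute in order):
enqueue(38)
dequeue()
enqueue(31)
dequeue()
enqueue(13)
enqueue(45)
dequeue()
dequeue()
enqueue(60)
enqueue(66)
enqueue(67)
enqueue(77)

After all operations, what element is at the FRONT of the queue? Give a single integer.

enqueue(38): queue = [38]
dequeue(): queue = []
enqueue(31): queue = [31]
dequeue(): queue = []
enqueue(13): queue = [13]
enqueue(45): queue = [13, 45]
dequeue(): queue = [45]
dequeue(): queue = []
enqueue(60): queue = [60]
enqueue(66): queue = [60, 66]
enqueue(67): queue = [60, 66, 67]
enqueue(77): queue = [60, 66, 67, 77]

Answer: 60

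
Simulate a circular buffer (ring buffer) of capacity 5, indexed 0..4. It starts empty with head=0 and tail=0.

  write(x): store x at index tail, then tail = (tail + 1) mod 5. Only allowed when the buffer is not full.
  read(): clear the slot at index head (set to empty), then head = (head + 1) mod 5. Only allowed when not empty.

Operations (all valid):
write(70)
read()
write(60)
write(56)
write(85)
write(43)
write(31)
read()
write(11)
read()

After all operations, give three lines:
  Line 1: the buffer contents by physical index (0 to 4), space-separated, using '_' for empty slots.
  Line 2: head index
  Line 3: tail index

Answer: 31 11 _ 85 43
3
2

Derivation:
write(70): buf=[70 _ _ _ _], head=0, tail=1, size=1
read(): buf=[_ _ _ _ _], head=1, tail=1, size=0
write(60): buf=[_ 60 _ _ _], head=1, tail=2, size=1
write(56): buf=[_ 60 56 _ _], head=1, tail=3, size=2
write(85): buf=[_ 60 56 85 _], head=1, tail=4, size=3
write(43): buf=[_ 60 56 85 43], head=1, tail=0, size=4
write(31): buf=[31 60 56 85 43], head=1, tail=1, size=5
read(): buf=[31 _ 56 85 43], head=2, tail=1, size=4
write(11): buf=[31 11 56 85 43], head=2, tail=2, size=5
read(): buf=[31 11 _ 85 43], head=3, tail=2, size=4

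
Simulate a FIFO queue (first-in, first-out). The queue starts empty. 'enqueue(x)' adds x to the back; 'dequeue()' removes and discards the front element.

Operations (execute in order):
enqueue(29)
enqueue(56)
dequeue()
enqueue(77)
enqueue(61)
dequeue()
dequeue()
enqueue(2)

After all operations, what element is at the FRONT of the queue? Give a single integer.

Answer: 61

Derivation:
enqueue(29): queue = [29]
enqueue(56): queue = [29, 56]
dequeue(): queue = [56]
enqueue(77): queue = [56, 77]
enqueue(61): queue = [56, 77, 61]
dequeue(): queue = [77, 61]
dequeue(): queue = [61]
enqueue(2): queue = [61, 2]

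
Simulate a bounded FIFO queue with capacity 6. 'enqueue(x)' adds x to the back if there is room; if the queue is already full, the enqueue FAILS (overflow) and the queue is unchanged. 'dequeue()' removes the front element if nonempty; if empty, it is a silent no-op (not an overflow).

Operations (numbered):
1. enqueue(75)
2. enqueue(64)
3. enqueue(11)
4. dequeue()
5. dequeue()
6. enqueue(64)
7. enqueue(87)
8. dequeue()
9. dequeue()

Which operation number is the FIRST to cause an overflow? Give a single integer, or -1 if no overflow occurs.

Answer: -1

Derivation:
1. enqueue(75): size=1
2. enqueue(64): size=2
3. enqueue(11): size=3
4. dequeue(): size=2
5. dequeue(): size=1
6. enqueue(64): size=2
7. enqueue(87): size=3
8. dequeue(): size=2
9. dequeue(): size=1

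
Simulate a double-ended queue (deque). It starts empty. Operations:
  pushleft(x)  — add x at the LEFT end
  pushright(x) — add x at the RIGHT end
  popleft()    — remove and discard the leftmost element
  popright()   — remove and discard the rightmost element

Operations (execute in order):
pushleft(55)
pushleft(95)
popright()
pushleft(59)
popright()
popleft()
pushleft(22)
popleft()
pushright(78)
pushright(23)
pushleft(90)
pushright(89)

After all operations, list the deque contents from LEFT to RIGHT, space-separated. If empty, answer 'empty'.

pushleft(55): [55]
pushleft(95): [95, 55]
popright(): [95]
pushleft(59): [59, 95]
popright(): [59]
popleft(): []
pushleft(22): [22]
popleft(): []
pushright(78): [78]
pushright(23): [78, 23]
pushleft(90): [90, 78, 23]
pushright(89): [90, 78, 23, 89]

Answer: 90 78 23 89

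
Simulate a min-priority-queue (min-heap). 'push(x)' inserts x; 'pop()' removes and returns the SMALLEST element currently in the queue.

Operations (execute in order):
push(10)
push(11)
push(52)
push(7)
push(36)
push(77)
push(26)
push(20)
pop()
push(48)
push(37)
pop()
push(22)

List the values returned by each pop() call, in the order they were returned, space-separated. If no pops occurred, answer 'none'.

Answer: 7 10

Derivation:
push(10): heap contents = [10]
push(11): heap contents = [10, 11]
push(52): heap contents = [10, 11, 52]
push(7): heap contents = [7, 10, 11, 52]
push(36): heap contents = [7, 10, 11, 36, 52]
push(77): heap contents = [7, 10, 11, 36, 52, 77]
push(26): heap contents = [7, 10, 11, 26, 36, 52, 77]
push(20): heap contents = [7, 10, 11, 20, 26, 36, 52, 77]
pop() → 7: heap contents = [10, 11, 20, 26, 36, 52, 77]
push(48): heap contents = [10, 11, 20, 26, 36, 48, 52, 77]
push(37): heap contents = [10, 11, 20, 26, 36, 37, 48, 52, 77]
pop() → 10: heap contents = [11, 20, 26, 36, 37, 48, 52, 77]
push(22): heap contents = [11, 20, 22, 26, 36, 37, 48, 52, 77]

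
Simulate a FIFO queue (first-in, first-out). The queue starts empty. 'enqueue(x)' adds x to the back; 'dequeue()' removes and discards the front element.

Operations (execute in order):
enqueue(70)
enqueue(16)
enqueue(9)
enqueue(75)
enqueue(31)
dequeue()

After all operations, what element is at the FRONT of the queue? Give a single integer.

Answer: 16

Derivation:
enqueue(70): queue = [70]
enqueue(16): queue = [70, 16]
enqueue(9): queue = [70, 16, 9]
enqueue(75): queue = [70, 16, 9, 75]
enqueue(31): queue = [70, 16, 9, 75, 31]
dequeue(): queue = [16, 9, 75, 31]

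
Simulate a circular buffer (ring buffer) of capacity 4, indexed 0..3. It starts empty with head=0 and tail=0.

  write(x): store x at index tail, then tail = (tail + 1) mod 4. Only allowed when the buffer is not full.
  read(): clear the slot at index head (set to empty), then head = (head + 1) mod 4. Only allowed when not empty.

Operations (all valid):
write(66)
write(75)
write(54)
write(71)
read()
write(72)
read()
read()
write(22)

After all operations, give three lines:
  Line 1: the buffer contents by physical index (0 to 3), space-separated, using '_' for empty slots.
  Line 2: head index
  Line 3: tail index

write(66): buf=[66 _ _ _], head=0, tail=1, size=1
write(75): buf=[66 75 _ _], head=0, tail=2, size=2
write(54): buf=[66 75 54 _], head=0, tail=3, size=3
write(71): buf=[66 75 54 71], head=0, tail=0, size=4
read(): buf=[_ 75 54 71], head=1, tail=0, size=3
write(72): buf=[72 75 54 71], head=1, tail=1, size=4
read(): buf=[72 _ 54 71], head=2, tail=1, size=3
read(): buf=[72 _ _ 71], head=3, tail=1, size=2
write(22): buf=[72 22 _ 71], head=3, tail=2, size=3

Answer: 72 22 _ 71
3
2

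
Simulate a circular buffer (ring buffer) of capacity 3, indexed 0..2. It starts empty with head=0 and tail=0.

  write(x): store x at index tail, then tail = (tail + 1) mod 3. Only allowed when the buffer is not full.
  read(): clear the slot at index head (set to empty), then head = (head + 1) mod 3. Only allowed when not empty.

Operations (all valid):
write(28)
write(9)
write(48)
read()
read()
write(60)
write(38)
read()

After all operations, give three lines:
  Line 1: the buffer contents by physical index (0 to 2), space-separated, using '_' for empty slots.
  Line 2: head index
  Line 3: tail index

write(28): buf=[28 _ _], head=0, tail=1, size=1
write(9): buf=[28 9 _], head=0, tail=2, size=2
write(48): buf=[28 9 48], head=0, tail=0, size=3
read(): buf=[_ 9 48], head=1, tail=0, size=2
read(): buf=[_ _ 48], head=2, tail=0, size=1
write(60): buf=[60 _ 48], head=2, tail=1, size=2
write(38): buf=[60 38 48], head=2, tail=2, size=3
read(): buf=[60 38 _], head=0, tail=2, size=2

Answer: 60 38 _
0
2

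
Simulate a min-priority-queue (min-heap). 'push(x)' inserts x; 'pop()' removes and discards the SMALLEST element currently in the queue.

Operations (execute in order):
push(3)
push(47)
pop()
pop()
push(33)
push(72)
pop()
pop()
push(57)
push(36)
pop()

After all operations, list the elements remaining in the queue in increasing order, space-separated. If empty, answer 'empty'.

Answer: 57

Derivation:
push(3): heap contents = [3]
push(47): heap contents = [3, 47]
pop() → 3: heap contents = [47]
pop() → 47: heap contents = []
push(33): heap contents = [33]
push(72): heap contents = [33, 72]
pop() → 33: heap contents = [72]
pop() → 72: heap contents = []
push(57): heap contents = [57]
push(36): heap contents = [36, 57]
pop() → 36: heap contents = [57]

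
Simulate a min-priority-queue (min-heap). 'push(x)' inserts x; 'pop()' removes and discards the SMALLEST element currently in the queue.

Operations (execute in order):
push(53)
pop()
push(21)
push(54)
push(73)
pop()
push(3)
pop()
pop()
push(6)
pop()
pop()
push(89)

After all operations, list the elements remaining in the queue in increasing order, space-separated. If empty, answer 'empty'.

Answer: 89

Derivation:
push(53): heap contents = [53]
pop() → 53: heap contents = []
push(21): heap contents = [21]
push(54): heap contents = [21, 54]
push(73): heap contents = [21, 54, 73]
pop() → 21: heap contents = [54, 73]
push(3): heap contents = [3, 54, 73]
pop() → 3: heap contents = [54, 73]
pop() → 54: heap contents = [73]
push(6): heap contents = [6, 73]
pop() → 6: heap contents = [73]
pop() → 73: heap contents = []
push(89): heap contents = [89]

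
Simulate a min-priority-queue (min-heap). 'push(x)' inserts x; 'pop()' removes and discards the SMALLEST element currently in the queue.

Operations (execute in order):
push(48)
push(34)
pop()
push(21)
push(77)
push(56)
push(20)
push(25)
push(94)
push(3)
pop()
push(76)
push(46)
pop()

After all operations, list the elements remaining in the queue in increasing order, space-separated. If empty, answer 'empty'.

Answer: 21 25 46 48 56 76 77 94

Derivation:
push(48): heap contents = [48]
push(34): heap contents = [34, 48]
pop() → 34: heap contents = [48]
push(21): heap contents = [21, 48]
push(77): heap contents = [21, 48, 77]
push(56): heap contents = [21, 48, 56, 77]
push(20): heap contents = [20, 21, 48, 56, 77]
push(25): heap contents = [20, 21, 25, 48, 56, 77]
push(94): heap contents = [20, 21, 25, 48, 56, 77, 94]
push(3): heap contents = [3, 20, 21, 25, 48, 56, 77, 94]
pop() → 3: heap contents = [20, 21, 25, 48, 56, 77, 94]
push(76): heap contents = [20, 21, 25, 48, 56, 76, 77, 94]
push(46): heap contents = [20, 21, 25, 46, 48, 56, 76, 77, 94]
pop() → 20: heap contents = [21, 25, 46, 48, 56, 76, 77, 94]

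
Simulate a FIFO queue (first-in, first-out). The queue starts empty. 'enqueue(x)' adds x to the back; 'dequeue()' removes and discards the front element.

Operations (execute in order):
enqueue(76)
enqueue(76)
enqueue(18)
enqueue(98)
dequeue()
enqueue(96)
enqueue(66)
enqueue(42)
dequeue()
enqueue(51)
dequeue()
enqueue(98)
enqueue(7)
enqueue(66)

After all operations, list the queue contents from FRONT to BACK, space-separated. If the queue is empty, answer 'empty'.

Answer: 98 96 66 42 51 98 7 66

Derivation:
enqueue(76): [76]
enqueue(76): [76, 76]
enqueue(18): [76, 76, 18]
enqueue(98): [76, 76, 18, 98]
dequeue(): [76, 18, 98]
enqueue(96): [76, 18, 98, 96]
enqueue(66): [76, 18, 98, 96, 66]
enqueue(42): [76, 18, 98, 96, 66, 42]
dequeue(): [18, 98, 96, 66, 42]
enqueue(51): [18, 98, 96, 66, 42, 51]
dequeue(): [98, 96, 66, 42, 51]
enqueue(98): [98, 96, 66, 42, 51, 98]
enqueue(7): [98, 96, 66, 42, 51, 98, 7]
enqueue(66): [98, 96, 66, 42, 51, 98, 7, 66]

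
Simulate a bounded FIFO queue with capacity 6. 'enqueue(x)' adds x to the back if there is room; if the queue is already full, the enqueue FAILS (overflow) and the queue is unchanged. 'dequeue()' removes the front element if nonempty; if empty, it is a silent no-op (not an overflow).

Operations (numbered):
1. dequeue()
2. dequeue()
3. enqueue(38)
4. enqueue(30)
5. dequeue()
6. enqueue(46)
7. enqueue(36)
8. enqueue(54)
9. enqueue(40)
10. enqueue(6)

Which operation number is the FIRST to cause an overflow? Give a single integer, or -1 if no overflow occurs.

1. dequeue(): empty, no-op, size=0
2. dequeue(): empty, no-op, size=0
3. enqueue(38): size=1
4. enqueue(30): size=2
5. dequeue(): size=1
6. enqueue(46): size=2
7. enqueue(36): size=3
8. enqueue(54): size=4
9. enqueue(40): size=5
10. enqueue(6): size=6

Answer: -1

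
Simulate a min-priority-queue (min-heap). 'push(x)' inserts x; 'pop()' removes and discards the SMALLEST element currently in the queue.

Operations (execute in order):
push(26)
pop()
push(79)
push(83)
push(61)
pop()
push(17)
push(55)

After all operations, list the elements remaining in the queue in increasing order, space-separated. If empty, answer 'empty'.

push(26): heap contents = [26]
pop() → 26: heap contents = []
push(79): heap contents = [79]
push(83): heap contents = [79, 83]
push(61): heap contents = [61, 79, 83]
pop() → 61: heap contents = [79, 83]
push(17): heap contents = [17, 79, 83]
push(55): heap contents = [17, 55, 79, 83]

Answer: 17 55 79 83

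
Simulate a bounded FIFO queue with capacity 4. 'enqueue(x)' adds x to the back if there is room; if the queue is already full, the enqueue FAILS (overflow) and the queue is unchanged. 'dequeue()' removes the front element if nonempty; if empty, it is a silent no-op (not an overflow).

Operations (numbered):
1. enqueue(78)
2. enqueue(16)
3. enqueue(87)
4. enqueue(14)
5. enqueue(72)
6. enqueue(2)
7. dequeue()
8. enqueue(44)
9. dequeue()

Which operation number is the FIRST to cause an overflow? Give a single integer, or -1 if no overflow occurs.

Answer: 5

Derivation:
1. enqueue(78): size=1
2. enqueue(16): size=2
3. enqueue(87): size=3
4. enqueue(14): size=4
5. enqueue(72): size=4=cap → OVERFLOW (fail)
6. enqueue(2): size=4=cap → OVERFLOW (fail)
7. dequeue(): size=3
8. enqueue(44): size=4
9. dequeue(): size=3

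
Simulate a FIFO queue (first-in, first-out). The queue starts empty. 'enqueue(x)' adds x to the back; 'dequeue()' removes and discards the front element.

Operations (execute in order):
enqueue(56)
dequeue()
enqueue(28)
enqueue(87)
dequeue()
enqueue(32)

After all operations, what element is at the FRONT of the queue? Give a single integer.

Answer: 87

Derivation:
enqueue(56): queue = [56]
dequeue(): queue = []
enqueue(28): queue = [28]
enqueue(87): queue = [28, 87]
dequeue(): queue = [87]
enqueue(32): queue = [87, 32]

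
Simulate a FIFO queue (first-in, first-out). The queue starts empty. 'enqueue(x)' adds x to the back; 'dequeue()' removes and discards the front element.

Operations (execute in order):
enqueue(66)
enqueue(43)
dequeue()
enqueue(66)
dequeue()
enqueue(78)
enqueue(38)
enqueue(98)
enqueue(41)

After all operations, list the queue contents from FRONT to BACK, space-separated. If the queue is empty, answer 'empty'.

enqueue(66): [66]
enqueue(43): [66, 43]
dequeue(): [43]
enqueue(66): [43, 66]
dequeue(): [66]
enqueue(78): [66, 78]
enqueue(38): [66, 78, 38]
enqueue(98): [66, 78, 38, 98]
enqueue(41): [66, 78, 38, 98, 41]

Answer: 66 78 38 98 41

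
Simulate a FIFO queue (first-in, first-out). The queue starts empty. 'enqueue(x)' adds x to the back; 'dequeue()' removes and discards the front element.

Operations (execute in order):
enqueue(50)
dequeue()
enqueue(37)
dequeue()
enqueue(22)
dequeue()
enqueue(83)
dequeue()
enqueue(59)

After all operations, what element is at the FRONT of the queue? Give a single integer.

Answer: 59

Derivation:
enqueue(50): queue = [50]
dequeue(): queue = []
enqueue(37): queue = [37]
dequeue(): queue = []
enqueue(22): queue = [22]
dequeue(): queue = []
enqueue(83): queue = [83]
dequeue(): queue = []
enqueue(59): queue = [59]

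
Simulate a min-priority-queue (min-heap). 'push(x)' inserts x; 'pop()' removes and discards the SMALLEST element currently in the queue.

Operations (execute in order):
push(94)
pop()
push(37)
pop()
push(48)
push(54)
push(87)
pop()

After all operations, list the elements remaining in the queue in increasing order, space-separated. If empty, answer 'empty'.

Answer: 54 87

Derivation:
push(94): heap contents = [94]
pop() → 94: heap contents = []
push(37): heap contents = [37]
pop() → 37: heap contents = []
push(48): heap contents = [48]
push(54): heap contents = [48, 54]
push(87): heap contents = [48, 54, 87]
pop() → 48: heap contents = [54, 87]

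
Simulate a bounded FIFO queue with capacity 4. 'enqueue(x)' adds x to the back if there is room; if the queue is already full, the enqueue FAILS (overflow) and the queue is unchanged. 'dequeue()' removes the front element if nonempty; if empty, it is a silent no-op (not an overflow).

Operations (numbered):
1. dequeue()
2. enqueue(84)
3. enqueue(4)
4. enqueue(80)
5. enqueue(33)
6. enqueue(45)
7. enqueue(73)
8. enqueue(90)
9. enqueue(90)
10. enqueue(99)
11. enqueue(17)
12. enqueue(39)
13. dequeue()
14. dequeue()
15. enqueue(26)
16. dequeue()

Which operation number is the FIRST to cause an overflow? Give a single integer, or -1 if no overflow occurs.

Answer: 6

Derivation:
1. dequeue(): empty, no-op, size=0
2. enqueue(84): size=1
3. enqueue(4): size=2
4. enqueue(80): size=3
5. enqueue(33): size=4
6. enqueue(45): size=4=cap → OVERFLOW (fail)
7. enqueue(73): size=4=cap → OVERFLOW (fail)
8. enqueue(90): size=4=cap → OVERFLOW (fail)
9. enqueue(90): size=4=cap → OVERFLOW (fail)
10. enqueue(99): size=4=cap → OVERFLOW (fail)
11. enqueue(17): size=4=cap → OVERFLOW (fail)
12. enqueue(39): size=4=cap → OVERFLOW (fail)
13. dequeue(): size=3
14. dequeue(): size=2
15. enqueue(26): size=3
16. dequeue(): size=2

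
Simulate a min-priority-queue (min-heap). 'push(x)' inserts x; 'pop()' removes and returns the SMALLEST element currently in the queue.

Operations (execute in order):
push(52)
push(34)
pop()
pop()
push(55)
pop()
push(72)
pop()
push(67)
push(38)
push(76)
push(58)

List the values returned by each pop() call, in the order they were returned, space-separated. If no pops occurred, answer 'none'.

push(52): heap contents = [52]
push(34): heap contents = [34, 52]
pop() → 34: heap contents = [52]
pop() → 52: heap contents = []
push(55): heap contents = [55]
pop() → 55: heap contents = []
push(72): heap contents = [72]
pop() → 72: heap contents = []
push(67): heap contents = [67]
push(38): heap contents = [38, 67]
push(76): heap contents = [38, 67, 76]
push(58): heap contents = [38, 58, 67, 76]

Answer: 34 52 55 72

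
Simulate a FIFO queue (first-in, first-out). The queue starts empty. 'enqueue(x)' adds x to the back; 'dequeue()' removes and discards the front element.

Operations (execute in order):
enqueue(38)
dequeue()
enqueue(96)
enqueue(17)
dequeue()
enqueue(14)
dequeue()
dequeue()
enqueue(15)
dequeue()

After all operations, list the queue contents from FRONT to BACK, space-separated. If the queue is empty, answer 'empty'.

enqueue(38): [38]
dequeue(): []
enqueue(96): [96]
enqueue(17): [96, 17]
dequeue(): [17]
enqueue(14): [17, 14]
dequeue(): [14]
dequeue(): []
enqueue(15): [15]
dequeue(): []

Answer: empty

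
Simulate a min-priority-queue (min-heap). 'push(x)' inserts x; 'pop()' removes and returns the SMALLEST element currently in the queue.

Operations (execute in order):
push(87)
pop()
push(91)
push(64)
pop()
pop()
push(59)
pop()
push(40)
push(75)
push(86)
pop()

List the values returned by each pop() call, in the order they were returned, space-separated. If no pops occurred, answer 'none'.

Answer: 87 64 91 59 40

Derivation:
push(87): heap contents = [87]
pop() → 87: heap contents = []
push(91): heap contents = [91]
push(64): heap contents = [64, 91]
pop() → 64: heap contents = [91]
pop() → 91: heap contents = []
push(59): heap contents = [59]
pop() → 59: heap contents = []
push(40): heap contents = [40]
push(75): heap contents = [40, 75]
push(86): heap contents = [40, 75, 86]
pop() → 40: heap contents = [75, 86]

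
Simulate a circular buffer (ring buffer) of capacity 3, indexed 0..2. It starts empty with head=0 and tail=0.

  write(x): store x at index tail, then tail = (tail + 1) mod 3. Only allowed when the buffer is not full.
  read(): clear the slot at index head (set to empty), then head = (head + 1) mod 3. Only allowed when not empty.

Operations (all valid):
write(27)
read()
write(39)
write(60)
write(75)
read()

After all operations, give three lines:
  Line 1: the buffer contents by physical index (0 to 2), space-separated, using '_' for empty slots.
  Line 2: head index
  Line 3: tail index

Answer: 75 _ 60
2
1

Derivation:
write(27): buf=[27 _ _], head=0, tail=1, size=1
read(): buf=[_ _ _], head=1, tail=1, size=0
write(39): buf=[_ 39 _], head=1, tail=2, size=1
write(60): buf=[_ 39 60], head=1, tail=0, size=2
write(75): buf=[75 39 60], head=1, tail=1, size=3
read(): buf=[75 _ 60], head=2, tail=1, size=2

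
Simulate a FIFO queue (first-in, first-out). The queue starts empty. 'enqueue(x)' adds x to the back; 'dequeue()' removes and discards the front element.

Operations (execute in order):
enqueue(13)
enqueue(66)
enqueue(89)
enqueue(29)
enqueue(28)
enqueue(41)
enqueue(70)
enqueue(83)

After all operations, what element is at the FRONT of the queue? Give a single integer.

enqueue(13): queue = [13]
enqueue(66): queue = [13, 66]
enqueue(89): queue = [13, 66, 89]
enqueue(29): queue = [13, 66, 89, 29]
enqueue(28): queue = [13, 66, 89, 29, 28]
enqueue(41): queue = [13, 66, 89, 29, 28, 41]
enqueue(70): queue = [13, 66, 89, 29, 28, 41, 70]
enqueue(83): queue = [13, 66, 89, 29, 28, 41, 70, 83]

Answer: 13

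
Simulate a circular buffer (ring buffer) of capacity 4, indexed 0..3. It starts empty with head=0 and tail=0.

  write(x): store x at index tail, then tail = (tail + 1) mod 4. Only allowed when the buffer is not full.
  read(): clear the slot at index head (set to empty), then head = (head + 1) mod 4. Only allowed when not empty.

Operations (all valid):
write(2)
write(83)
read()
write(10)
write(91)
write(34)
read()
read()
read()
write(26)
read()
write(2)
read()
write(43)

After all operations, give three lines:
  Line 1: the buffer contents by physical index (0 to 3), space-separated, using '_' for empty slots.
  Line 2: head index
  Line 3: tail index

write(2): buf=[2 _ _ _], head=0, tail=1, size=1
write(83): buf=[2 83 _ _], head=0, tail=2, size=2
read(): buf=[_ 83 _ _], head=1, tail=2, size=1
write(10): buf=[_ 83 10 _], head=1, tail=3, size=2
write(91): buf=[_ 83 10 91], head=1, tail=0, size=3
write(34): buf=[34 83 10 91], head=1, tail=1, size=4
read(): buf=[34 _ 10 91], head=2, tail=1, size=3
read(): buf=[34 _ _ 91], head=3, tail=1, size=2
read(): buf=[34 _ _ _], head=0, tail=1, size=1
write(26): buf=[34 26 _ _], head=0, tail=2, size=2
read(): buf=[_ 26 _ _], head=1, tail=2, size=1
write(2): buf=[_ 26 2 _], head=1, tail=3, size=2
read(): buf=[_ _ 2 _], head=2, tail=3, size=1
write(43): buf=[_ _ 2 43], head=2, tail=0, size=2

Answer: _ _ 2 43
2
0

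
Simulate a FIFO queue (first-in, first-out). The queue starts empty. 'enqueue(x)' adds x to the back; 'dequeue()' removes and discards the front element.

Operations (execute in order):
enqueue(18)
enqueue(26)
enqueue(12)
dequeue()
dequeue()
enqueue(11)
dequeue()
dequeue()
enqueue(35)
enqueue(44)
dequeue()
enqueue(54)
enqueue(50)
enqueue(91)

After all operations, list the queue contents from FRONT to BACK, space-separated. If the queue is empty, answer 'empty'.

enqueue(18): [18]
enqueue(26): [18, 26]
enqueue(12): [18, 26, 12]
dequeue(): [26, 12]
dequeue(): [12]
enqueue(11): [12, 11]
dequeue(): [11]
dequeue(): []
enqueue(35): [35]
enqueue(44): [35, 44]
dequeue(): [44]
enqueue(54): [44, 54]
enqueue(50): [44, 54, 50]
enqueue(91): [44, 54, 50, 91]

Answer: 44 54 50 91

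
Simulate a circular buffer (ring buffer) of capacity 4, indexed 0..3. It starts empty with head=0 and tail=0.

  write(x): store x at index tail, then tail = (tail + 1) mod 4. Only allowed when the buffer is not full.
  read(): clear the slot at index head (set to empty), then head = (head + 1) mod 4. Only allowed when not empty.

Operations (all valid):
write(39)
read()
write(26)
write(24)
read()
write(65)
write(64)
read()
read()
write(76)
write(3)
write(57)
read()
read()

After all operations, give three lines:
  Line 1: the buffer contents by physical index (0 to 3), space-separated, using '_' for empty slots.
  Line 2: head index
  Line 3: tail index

write(39): buf=[39 _ _ _], head=0, tail=1, size=1
read(): buf=[_ _ _ _], head=1, tail=1, size=0
write(26): buf=[_ 26 _ _], head=1, tail=2, size=1
write(24): buf=[_ 26 24 _], head=1, tail=3, size=2
read(): buf=[_ _ 24 _], head=2, tail=3, size=1
write(65): buf=[_ _ 24 65], head=2, tail=0, size=2
write(64): buf=[64 _ 24 65], head=2, tail=1, size=3
read(): buf=[64 _ _ 65], head=3, tail=1, size=2
read(): buf=[64 _ _ _], head=0, tail=1, size=1
write(76): buf=[64 76 _ _], head=0, tail=2, size=2
write(3): buf=[64 76 3 _], head=0, tail=3, size=3
write(57): buf=[64 76 3 57], head=0, tail=0, size=4
read(): buf=[_ 76 3 57], head=1, tail=0, size=3
read(): buf=[_ _ 3 57], head=2, tail=0, size=2

Answer: _ _ 3 57
2
0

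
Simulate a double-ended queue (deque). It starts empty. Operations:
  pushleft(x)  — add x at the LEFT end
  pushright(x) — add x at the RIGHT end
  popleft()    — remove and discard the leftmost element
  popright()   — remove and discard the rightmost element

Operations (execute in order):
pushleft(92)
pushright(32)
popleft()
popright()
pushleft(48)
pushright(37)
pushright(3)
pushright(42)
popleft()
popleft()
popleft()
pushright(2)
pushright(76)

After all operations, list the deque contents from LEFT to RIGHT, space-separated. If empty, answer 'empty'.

Answer: 42 2 76

Derivation:
pushleft(92): [92]
pushright(32): [92, 32]
popleft(): [32]
popright(): []
pushleft(48): [48]
pushright(37): [48, 37]
pushright(3): [48, 37, 3]
pushright(42): [48, 37, 3, 42]
popleft(): [37, 3, 42]
popleft(): [3, 42]
popleft(): [42]
pushright(2): [42, 2]
pushright(76): [42, 2, 76]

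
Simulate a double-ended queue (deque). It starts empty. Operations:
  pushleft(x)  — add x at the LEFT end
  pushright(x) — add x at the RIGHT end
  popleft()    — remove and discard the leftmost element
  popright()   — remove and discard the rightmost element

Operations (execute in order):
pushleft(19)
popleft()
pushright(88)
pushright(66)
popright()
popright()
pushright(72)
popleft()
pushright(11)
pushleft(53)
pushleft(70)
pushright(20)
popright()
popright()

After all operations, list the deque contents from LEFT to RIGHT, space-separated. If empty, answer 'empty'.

pushleft(19): [19]
popleft(): []
pushright(88): [88]
pushright(66): [88, 66]
popright(): [88]
popright(): []
pushright(72): [72]
popleft(): []
pushright(11): [11]
pushleft(53): [53, 11]
pushleft(70): [70, 53, 11]
pushright(20): [70, 53, 11, 20]
popright(): [70, 53, 11]
popright(): [70, 53]

Answer: 70 53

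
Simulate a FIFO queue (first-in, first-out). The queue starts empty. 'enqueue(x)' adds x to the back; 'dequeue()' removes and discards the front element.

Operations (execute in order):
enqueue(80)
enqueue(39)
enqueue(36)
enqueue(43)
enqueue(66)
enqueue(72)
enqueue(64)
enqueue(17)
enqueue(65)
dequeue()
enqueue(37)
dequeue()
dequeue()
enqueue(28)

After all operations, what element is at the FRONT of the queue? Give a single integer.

enqueue(80): queue = [80]
enqueue(39): queue = [80, 39]
enqueue(36): queue = [80, 39, 36]
enqueue(43): queue = [80, 39, 36, 43]
enqueue(66): queue = [80, 39, 36, 43, 66]
enqueue(72): queue = [80, 39, 36, 43, 66, 72]
enqueue(64): queue = [80, 39, 36, 43, 66, 72, 64]
enqueue(17): queue = [80, 39, 36, 43, 66, 72, 64, 17]
enqueue(65): queue = [80, 39, 36, 43, 66, 72, 64, 17, 65]
dequeue(): queue = [39, 36, 43, 66, 72, 64, 17, 65]
enqueue(37): queue = [39, 36, 43, 66, 72, 64, 17, 65, 37]
dequeue(): queue = [36, 43, 66, 72, 64, 17, 65, 37]
dequeue(): queue = [43, 66, 72, 64, 17, 65, 37]
enqueue(28): queue = [43, 66, 72, 64, 17, 65, 37, 28]

Answer: 43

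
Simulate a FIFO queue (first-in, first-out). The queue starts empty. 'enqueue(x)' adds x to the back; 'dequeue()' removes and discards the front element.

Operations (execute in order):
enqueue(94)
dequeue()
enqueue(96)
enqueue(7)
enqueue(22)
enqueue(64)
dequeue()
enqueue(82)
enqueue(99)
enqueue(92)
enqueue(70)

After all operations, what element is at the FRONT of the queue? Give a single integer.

Answer: 7

Derivation:
enqueue(94): queue = [94]
dequeue(): queue = []
enqueue(96): queue = [96]
enqueue(7): queue = [96, 7]
enqueue(22): queue = [96, 7, 22]
enqueue(64): queue = [96, 7, 22, 64]
dequeue(): queue = [7, 22, 64]
enqueue(82): queue = [7, 22, 64, 82]
enqueue(99): queue = [7, 22, 64, 82, 99]
enqueue(92): queue = [7, 22, 64, 82, 99, 92]
enqueue(70): queue = [7, 22, 64, 82, 99, 92, 70]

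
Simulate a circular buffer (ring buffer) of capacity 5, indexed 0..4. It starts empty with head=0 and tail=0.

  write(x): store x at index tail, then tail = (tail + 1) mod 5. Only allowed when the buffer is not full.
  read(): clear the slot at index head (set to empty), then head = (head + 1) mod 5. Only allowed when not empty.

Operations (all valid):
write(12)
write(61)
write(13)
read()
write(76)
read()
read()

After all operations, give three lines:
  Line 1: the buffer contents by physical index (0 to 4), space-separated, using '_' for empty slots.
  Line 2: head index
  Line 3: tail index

write(12): buf=[12 _ _ _ _], head=0, tail=1, size=1
write(61): buf=[12 61 _ _ _], head=0, tail=2, size=2
write(13): buf=[12 61 13 _ _], head=0, tail=3, size=3
read(): buf=[_ 61 13 _ _], head=1, tail=3, size=2
write(76): buf=[_ 61 13 76 _], head=1, tail=4, size=3
read(): buf=[_ _ 13 76 _], head=2, tail=4, size=2
read(): buf=[_ _ _ 76 _], head=3, tail=4, size=1

Answer: _ _ _ 76 _
3
4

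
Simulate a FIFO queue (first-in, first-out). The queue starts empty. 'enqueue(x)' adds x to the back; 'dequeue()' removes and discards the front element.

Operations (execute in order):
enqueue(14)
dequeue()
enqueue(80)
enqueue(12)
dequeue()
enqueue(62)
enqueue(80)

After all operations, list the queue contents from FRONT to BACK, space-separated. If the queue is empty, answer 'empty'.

Answer: 12 62 80

Derivation:
enqueue(14): [14]
dequeue(): []
enqueue(80): [80]
enqueue(12): [80, 12]
dequeue(): [12]
enqueue(62): [12, 62]
enqueue(80): [12, 62, 80]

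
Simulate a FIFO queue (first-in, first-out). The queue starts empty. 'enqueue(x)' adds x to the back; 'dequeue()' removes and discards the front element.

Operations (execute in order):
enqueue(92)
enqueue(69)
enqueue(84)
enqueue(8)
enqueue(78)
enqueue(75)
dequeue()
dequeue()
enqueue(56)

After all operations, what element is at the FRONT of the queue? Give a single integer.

Answer: 84

Derivation:
enqueue(92): queue = [92]
enqueue(69): queue = [92, 69]
enqueue(84): queue = [92, 69, 84]
enqueue(8): queue = [92, 69, 84, 8]
enqueue(78): queue = [92, 69, 84, 8, 78]
enqueue(75): queue = [92, 69, 84, 8, 78, 75]
dequeue(): queue = [69, 84, 8, 78, 75]
dequeue(): queue = [84, 8, 78, 75]
enqueue(56): queue = [84, 8, 78, 75, 56]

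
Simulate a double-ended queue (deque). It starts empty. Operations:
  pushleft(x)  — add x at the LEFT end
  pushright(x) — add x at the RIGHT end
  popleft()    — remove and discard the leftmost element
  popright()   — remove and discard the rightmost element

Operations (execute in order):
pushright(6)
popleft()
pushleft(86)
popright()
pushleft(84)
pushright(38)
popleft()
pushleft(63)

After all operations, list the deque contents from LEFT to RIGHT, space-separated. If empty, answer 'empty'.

Answer: 63 38

Derivation:
pushright(6): [6]
popleft(): []
pushleft(86): [86]
popright(): []
pushleft(84): [84]
pushright(38): [84, 38]
popleft(): [38]
pushleft(63): [63, 38]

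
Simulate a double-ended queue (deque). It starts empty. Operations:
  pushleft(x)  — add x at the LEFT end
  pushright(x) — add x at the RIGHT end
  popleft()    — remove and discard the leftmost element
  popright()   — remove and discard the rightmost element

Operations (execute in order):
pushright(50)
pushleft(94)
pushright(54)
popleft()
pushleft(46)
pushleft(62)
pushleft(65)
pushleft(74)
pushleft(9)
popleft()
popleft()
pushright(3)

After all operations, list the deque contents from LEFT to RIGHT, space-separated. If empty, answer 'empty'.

Answer: 65 62 46 50 54 3

Derivation:
pushright(50): [50]
pushleft(94): [94, 50]
pushright(54): [94, 50, 54]
popleft(): [50, 54]
pushleft(46): [46, 50, 54]
pushleft(62): [62, 46, 50, 54]
pushleft(65): [65, 62, 46, 50, 54]
pushleft(74): [74, 65, 62, 46, 50, 54]
pushleft(9): [9, 74, 65, 62, 46, 50, 54]
popleft(): [74, 65, 62, 46, 50, 54]
popleft(): [65, 62, 46, 50, 54]
pushright(3): [65, 62, 46, 50, 54, 3]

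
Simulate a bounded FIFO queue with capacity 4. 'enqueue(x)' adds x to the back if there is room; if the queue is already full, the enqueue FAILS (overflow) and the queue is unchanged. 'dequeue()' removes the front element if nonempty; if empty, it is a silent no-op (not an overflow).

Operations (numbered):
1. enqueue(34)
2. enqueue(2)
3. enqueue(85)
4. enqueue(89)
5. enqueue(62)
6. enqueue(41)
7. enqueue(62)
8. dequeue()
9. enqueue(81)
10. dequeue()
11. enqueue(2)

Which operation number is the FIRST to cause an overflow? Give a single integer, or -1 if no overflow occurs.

1. enqueue(34): size=1
2. enqueue(2): size=2
3. enqueue(85): size=3
4. enqueue(89): size=4
5. enqueue(62): size=4=cap → OVERFLOW (fail)
6. enqueue(41): size=4=cap → OVERFLOW (fail)
7. enqueue(62): size=4=cap → OVERFLOW (fail)
8. dequeue(): size=3
9. enqueue(81): size=4
10. dequeue(): size=3
11. enqueue(2): size=4

Answer: 5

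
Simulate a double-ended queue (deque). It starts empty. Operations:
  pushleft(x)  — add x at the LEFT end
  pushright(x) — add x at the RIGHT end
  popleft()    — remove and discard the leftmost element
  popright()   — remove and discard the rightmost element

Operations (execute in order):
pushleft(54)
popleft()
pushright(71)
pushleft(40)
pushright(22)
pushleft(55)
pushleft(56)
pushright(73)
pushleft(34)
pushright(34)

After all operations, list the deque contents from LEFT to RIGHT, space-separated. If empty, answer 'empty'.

Answer: 34 56 55 40 71 22 73 34

Derivation:
pushleft(54): [54]
popleft(): []
pushright(71): [71]
pushleft(40): [40, 71]
pushright(22): [40, 71, 22]
pushleft(55): [55, 40, 71, 22]
pushleft(56): [56, 55, 40, 71, 22]
pushright(73): [56, 55, 40, 71, 22, 73]
pushleft(34): [34, 56, 55, 40, 71, 22, 73]
pushright(34): [34, 56, 55, 40, 71, 22, 73, 34]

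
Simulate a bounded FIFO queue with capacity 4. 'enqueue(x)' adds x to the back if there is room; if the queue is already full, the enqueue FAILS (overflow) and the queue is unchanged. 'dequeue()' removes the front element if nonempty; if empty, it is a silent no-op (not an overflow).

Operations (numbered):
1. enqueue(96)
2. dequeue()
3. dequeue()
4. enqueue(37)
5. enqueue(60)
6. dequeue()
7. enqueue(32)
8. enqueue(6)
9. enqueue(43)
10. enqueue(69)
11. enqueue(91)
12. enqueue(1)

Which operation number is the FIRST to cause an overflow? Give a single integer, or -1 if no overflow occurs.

Answer: 10

Derivation:
1. enqueue(96): size=1
2. dequeue(): size=0
3. dequeue(): empty, no-op, size=0
4. enqueue(37): size=1
5. enqueue(60): size=2
6. dequeue(): size=1
7. enqueue(32): size=2
8. enqueue(6): size=3
9. enqueue(43): size=4
10. enqueue(69): size=4=cap → OVERFLOW (fail)
11. enqueue(91): size=4=cap → OVERFLOW (fail)
12. enqueue(1): size=4=cap → OVERFLOW (fail)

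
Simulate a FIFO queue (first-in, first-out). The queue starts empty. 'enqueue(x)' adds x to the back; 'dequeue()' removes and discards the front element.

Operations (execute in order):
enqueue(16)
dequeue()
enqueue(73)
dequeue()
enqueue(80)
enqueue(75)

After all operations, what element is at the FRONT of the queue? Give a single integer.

Answer: 80

Derivation:
enqueue(16): queue = [16]
dequeue(): queue = []
enqueue(73): queue = [73]
dequeue(): queue = []
enqueue(80): queue = [80]
enqueue(75): queue = [80, 75]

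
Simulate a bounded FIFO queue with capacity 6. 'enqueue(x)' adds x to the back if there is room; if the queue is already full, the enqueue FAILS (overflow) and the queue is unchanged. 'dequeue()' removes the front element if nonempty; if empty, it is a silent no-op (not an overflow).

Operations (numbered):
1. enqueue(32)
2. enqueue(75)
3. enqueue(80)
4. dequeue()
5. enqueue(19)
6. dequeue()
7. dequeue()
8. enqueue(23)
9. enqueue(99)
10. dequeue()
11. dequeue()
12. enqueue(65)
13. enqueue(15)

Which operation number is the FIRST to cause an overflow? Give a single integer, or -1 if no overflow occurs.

1. enqueue(32): size=1
2. enqueue(75): size=2
3. enqueue(80): size=3
4. dequeue(): size=2
5. enqueue(19): size=3
6. dequeue(): size=2
7. dequeue(): size=1
8. enqueue(23): size=2
9. enqueue(99): size=3
10. dequeue(): size=2
11. dequeue(): size=1
12. enqueue(65): size=2
13. enqueue(15): size=3

Answer: -1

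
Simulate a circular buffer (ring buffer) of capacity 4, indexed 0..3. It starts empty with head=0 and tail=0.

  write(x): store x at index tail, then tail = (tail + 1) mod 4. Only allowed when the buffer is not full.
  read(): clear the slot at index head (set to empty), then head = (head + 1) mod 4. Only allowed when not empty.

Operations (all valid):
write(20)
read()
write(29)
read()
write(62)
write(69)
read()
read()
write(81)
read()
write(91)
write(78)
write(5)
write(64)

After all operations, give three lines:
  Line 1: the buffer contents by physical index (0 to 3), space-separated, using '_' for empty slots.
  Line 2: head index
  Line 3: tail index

Answer: 64 91 78 5
1
1

Derivation:
write(20): buf=[20 _ _ _], head=0, tail=1, size=1
read(): buf=[_ _ _ _], head=1, tail=1, size=0
write(29): buf=[_ 29 _ _], head=1, tail=2, size=1
read(): buf=[_ _ _ _], head=2, tail=2, size=0
write(62): buf=[_ _ 62 _], head=2, tail=3, size=1
write(69): buf=[_ _ 62 69], head=2, tail=0, size=2
read(): buf=[_ _ _ 69], head=3, tail=0, size=1
read(): buf=[_ _ _ _], head=0, tail=0, size=0
write(81): buf=[81 _ _ _], head=0, tail=1, size=1
read(): buf=[_ _ _ _], head=1, tail=1, size=0
write(91): buf=[_ 91 _ _], head=1, tail=2, size=1
write(78): buf=[_ 91 78 _], head=1, tail=3, size=2
write(5): buf=[_ 91 78 5], head=1, tail=0, size=3
write(64): buf=[64 91 78 5], head=1, tail=1, size=4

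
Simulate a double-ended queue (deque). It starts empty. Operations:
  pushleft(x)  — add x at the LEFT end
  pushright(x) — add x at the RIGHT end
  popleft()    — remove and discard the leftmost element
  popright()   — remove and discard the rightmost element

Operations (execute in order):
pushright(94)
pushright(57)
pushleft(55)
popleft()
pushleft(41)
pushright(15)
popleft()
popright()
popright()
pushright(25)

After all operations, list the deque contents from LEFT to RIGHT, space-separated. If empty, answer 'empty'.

Answer: 94 25

Derivation:
pushright(94): [94]
pushright(57): [94, 57]
pushleft(55): [55, 94, 57]
popleft(): [94, 57]
pushleft(41): [41, 94, 57]
pushright(15): [41, 94, 57, 15]
popleft(): [94, 57, 15]
popright(): [94, 57]
popright(): [94]
pushright(25): [94, 25]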